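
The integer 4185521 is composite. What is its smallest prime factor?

71

4185521 is odd.
Digit sum 26, not divisible by 3.
Ends in 1: not divisible by 5.
7: 4185521 = 7·597931 + 4
11: 4185521 = 11·380501 + 10
13: 4185521 = 13·321963 + 2
17: 4185521 = 17·246207 + 2
19: 4185521 = 19·220290 + 11
23: 4185521 = 23·181979 + 4
29: 4185521 = 29·144328 + 9
31: 4185521 = 31·135016 + 25
37: 4185521 = 37·113122 + 7
41: 4185521 = 41·102085 + 36
43: 4185521 = 43·97337 + 30
47: 4185521 = 47·89053 + 30
53: 4185521 = 53·78972 + 5
59: 4185521 = 59·70941 + 2
61: 4185521 = 61·68615 + 6
67: 4185521 = 67·62470 + 31
71: 4185521 = 71·58951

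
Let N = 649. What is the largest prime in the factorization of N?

649 = 11 · 59
59 is prime.
So 649 = 11 · 59; the largest prime factor is 59.

59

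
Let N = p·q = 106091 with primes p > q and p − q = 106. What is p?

383

Since p = q + 106, we have 106091 = q(q + 106), so q² + 106q − 106091 = 0.
Discriminant: 106² + 4·106091 = 11236 + 424364 = 435600; √435600 = 660.
q = (−106 + 660)/2 = 277, and p = q + 106 = 383.
Check: 277 · 383 = 106091.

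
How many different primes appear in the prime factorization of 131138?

5

131138 = 2 · 65569
65569 = 7 · 9367
9367 = 17 · 551
551 = 19 · 29
131138 = 2 · 7 · 17 · 19 · 29, which has 5 distinct prime factors.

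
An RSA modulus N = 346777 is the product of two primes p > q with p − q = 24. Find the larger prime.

601

Since p = q + 24, we have 346777 = q(q + 24), so q² + 24q − 346777 = 0.
Discriminant: 24² + 4·346777 = 576 + 1387108 = 1387684; √1387684 = 1178.
q = (−24 + 1178)/2 = 577, and p = q + 24 = 601.
Check: 577 · 601 = 346777.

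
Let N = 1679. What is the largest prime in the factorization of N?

1679 = 23 · 73
73 is prime.
So 1679 = 23 · 73; the largest prime factor is 73.

73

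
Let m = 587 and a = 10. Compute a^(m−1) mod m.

1

10^1 ≡ 10 (mod 587)
10^2 ≡ 10^2 = 100 ≡ 100 (mod 587)
10^4 ≡ 100^2 = 10000 ≡ 21 (mod 587)
10^8 ≡ 21^2 = 441 ≡ 441 (mod 587)
10^16 ≡ 441^2 = 194481 ≡ 184 (mod 587)
10^32 ≡ 184^2 = 33856 ≡ 397 (mod 587)
10^64 ≡ 397^2 = 157609 ≡ 293 (mod 587)
10^128 ≡ 293^2 = 85849 ≡ 147 (mod 587)
10^256 ≡ 147^2 = 21609 ≡ 477 (mod 587)
10^512 ≡ 477^2 = 227529 ≡ 360 (mod 587)
586 = 512 + 64 + 8 + 2 in binary powers of 2.
So 10^586 ≡ 360 · 293 · 441 · 100 ≡ 1 (mod 587).
Since the result is 1, base 10 gives no evidence that 587 is composite.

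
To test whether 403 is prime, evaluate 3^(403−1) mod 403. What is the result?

287

3^1 ≡ 3 (mod 403)
3^2 ≡ 3^2 = 9 ≡ 9 (mod 403)
3^4 ≡ 9^2 = 81 ≡ 81 (mod 403)
3^8 ≡ 81^2 = 6561 ≡ 113 (mod 403)
3^16 ≡ 113^2 = 12769 ≡ 276 (mod 403)
3^32 ≡ 276^2 = 76176 ≡ 9 (mod 403)
3^64 ≡ 9^2 = 81 ≡ 81 (mod 403)
3^128 ≡ 81^2 = 6561 ≡ 113 (mod 403)
3^256 ≡ 113^2 = 12769 ≡ 276 (mod 403)
402 = 256 + 128 + 16 + 2 in binary powers of 2.
So 3^402 ≡ 276 · 113 · 276 · 9 ≡ 287 (mod 403).
Since 287 ≠ 1, base 3 is a Fermat witness: 403 is composite.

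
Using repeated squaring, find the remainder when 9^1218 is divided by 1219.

9^1 ≡ 9 (mod 1219)
9^2 ≡ 9^2 = 81 ≡ 81 (mod 1219)
9^4 ≡ 81^2 = 6561 ≡ 466 (mod 1219)
9^8 ≡ 466^2 = 217156 ≡ 174 (mod 1219)
9^16 ≡ 174^2 = 30276 ≡ 1020 (mod 1219)
9^32 ≡ 1020^2 = 1040400 ≡ 593 (mod 1219)
9^64 ≡ 593^2 = 351649 ≡ 577 (mod 1219)
9^128 ≡ 577^2 = 332929 ≡ 142 (mod 1219)
9^256 ≡ 142^2 = 20164 ≡ 660 (mod 1219)
9^512 ≡ 660^2 = 435600 ≡ 417 (mod 1219)
9^1024 ≡ 417^2 = 173889 ≡ 791 (mod 1219)
1218 = 1024 + 128 + 64 + 2 in binary powers of 2.
So 9^1218 ≡ 791 · 142 · 577 · 81 ≡ 289 (mod 1219).
Since 289 ≠ 1, base 9 is a Fermat witness: 1219 is composite.

289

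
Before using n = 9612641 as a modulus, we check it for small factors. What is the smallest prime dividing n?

9612641 is odd.
Digit sum 29, not divisible by 3.
Ends in 1: not divisible by 5.
7: 9612641 = 7·1373234 + 3
11: 9612641 = 11·873876 + 5
13: 9612641 = 13·739433 + 12
17: 9612641 = 17·565449 + 8
19: 9612641 = 19·505928 + 9
23: 9612641 = 23·417940 + 21
29: 9612641 = 29·331470 + 11
31: 9612641 = 31·310085 + 6
37: 9612641 = 37·259801 + 4
41: 9612641 = 41·234454 + 27
43: 9612641 = 43·223549 + 34
47: 9612641 = 47·204524 + 13
53: 9612641 = 53·181370 + 31
59: 9612641 = 59·162926 + 7
61: 9612641 = 61·157584 + 17
67: 9612641 = 67·143472 + 17
71: 9612641 = 71·135389 + 22
73: 9612641 = 73·131680 + 1
79: 9612641 = 79·121679

79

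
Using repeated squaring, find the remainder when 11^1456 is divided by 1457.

11^1 ≡ 11 (mod 1457)
11^2 ≡ 11^2 = 121 ≡ 121 (mod 1457)
11^4 ≡ 121^2 = 14641 ≡ 71 (mod 1457)
11^8 ≡ 71^2 = 5041 ≡ 670 (mod 1457)
11^16 ≡ 670^2 = 448900 ≡ 144 (mod 1457)
11^32 ≡ 144^2 = 20736 ≡ 338 (mod 1457)
11^64 ≡ 338^2 = 114244 ≡ 598 (mod 1457)
11^128 ≡ 598^2 = 357604 ≡ 639 (mod 1457)
11^256 ≡ 639^2 = 408321 ≡ 361 (mod 1457)
11^512 ≡ 361^2 = 130321 ≡ 648 (mod 1457)
11^1024 ≡ 648^2 = 419904 ≡ 288 (mod 1457)
1456 = 1024 + 256 + 128 + 32 + 16 in binary powers of 2.
So 11^1456 ≡ 288 · 361 · 639 · 338 · 144 ≡ 392 (mod 1457).
Since 392 ≠ 1, base 11 is a Fermat witness: 1457 is composite.

392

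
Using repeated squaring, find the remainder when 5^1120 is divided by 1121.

416

5^1 ≡ 5 (mod 1121)
5^2 ≡ 5^2 = 25 ≡ 25 (mod 1121)
5^4 ≡ 25^2 = 625 ≡ 625 (mod 1121)
5^8 ≡ 625^2 = 390625 ≡ 517 (mod 1121)
5^16 ≡ 517^2 = 267289 ≡ 491 (mod 1121)
5^32 ≡ 491^2 = 241081 ≡ 66 (mod 1121)
5^64 ≡ 66^2 = 4356 ≡ 993 (mod 1121)
5^128 ≡ 993^2 = 986049 ≡ 690 (mod 1121)
5^256 ≡ 690^2 = 476100 ≡ 796 (mod 1121)
5^512 ≡ 796^2 = 633616 ≡ 251 (mod 1121)
5^1024 ≡ 251^2 = 63001 ≡ 225 (mod 1121)
1120 = 1024 + 64 + 32 in binary powers of 2.
So 5^1120 ≡ 225 · 993 · 66 ≡ 416 (mod 1121).
Since 416 ≠ 1, base 5 is a Fermat witness: 1121 is composite.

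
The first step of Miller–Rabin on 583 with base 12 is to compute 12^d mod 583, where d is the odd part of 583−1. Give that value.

56

583 − 1 = 582 = 2^1 · 291, so d = 291.
12^1 ≡ 12 (mod 583)
12^2 ≡ 12^2 = 144 ≡ 144 (mod 583)
12^4 ≡ 144^2 = 20736 ≡ 331 (mod 583)
12^8 ≡ 331^2 = 109561 ≡ 540 (mod 583)
12^16 ≡ 540^2 = 291600 ≡ 100 (mod 583)
12^32 ≡ 100^2 = 10000 ≡ 89 (mod 583)
12^64 ≡ 89^2 = 7921 ≡ 342 (mod 583)
12^128 ≡ 342^2 = 116964 ≡ 364 (mod 583)
12^256 ≡ 364^2 = 132496 ≡ 155 (mod 583)
291 = 256 + 32 + 2 + 1 in binary powers of 2.
So 12^291 ≡ 155 · 89 · 144 · 12 ≡ 56 (mod 583).
Squaring chain: 56; never reaches −1, so base 12 is a Miller–Rabin witness that 583 is composite.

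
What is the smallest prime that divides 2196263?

47

2196263 is odd.
Digit sum 29, not divisible by 3.
Ends in 3: not divisible by 5.
7: 2196263 = 7·313751 + 6
11: 2196263 = 11·199660 + 3
13: 2196263 = 13·168943 + 4
17: 2196263 = 17·129191 + 16
19: 2196263 = 19·115592 + 15
23: 2196263 = 23·95489 + 16
29: 2196263 = 29·75733 + 6
31: 2196263 = 31·70847 + 6
37: 2196263 = 37·59358 + 17
41: 2196263 = 41·53567 + 16
43: 2196263 = 43·51075 + 38
47: 2196263 = 47·46729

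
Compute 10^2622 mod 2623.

10^1 ≡ 10 (mod 2623)
10^2 ≡ 10^2 = 100 ≡ 100 (mod 2623)
10^4 ≡ 100^2 = 10000 ≡ 2131 (mod 2623)
10^8 ≡ 2131^2 = 4541161 ≡ 748 (mod 2623)
10^16 ≡ 748^2 = 559504 ≡ 805 (mod 2623)
10^32 ≡ 805^2 = 648025 ≡ 144 (mod 2623)
10^64 ≡ 144^2 = 20736 ≡ 2375 (mod 2623)
10^128 ≡ 2375^2 = 5640625 ≡ 1175 (mod 2623)
10^256 ≡ 1175^2 = 1380625 ≡ 927 (mod 2623)
10^512 ≡ 927^2 = 859329 ≡ 1608 (mod 2623)
10^1024 ≡ 1608^2 = 2585664 ≡ 2009 (mod 2623)
10^2048 ≡ 2009^2 = 4036081 ≡ 1907 (mod 2623)
2622 = 2048 + 512 + 32 + 16 + 8 + 4 + 2 in binary powers of 2.
So 10^2622 ≡ 1907 · 1608 · 144 · 805 · 748 · 2131 · 100 ≡ 735 (mod 2623).
Since 735 ≠ 1, base 10 is a Fermat witness: 2623 is composite.

735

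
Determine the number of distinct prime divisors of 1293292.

6

1293292 = 2^2 · 323323
323323 = 7 · 46189
46189 = 11 · 4199
4199 = 13 · 323
323 = 17 · 19
1293292 = 2^2 · 7 · 11 · 13 · 17 · 19, which has 6 distinct prime factors.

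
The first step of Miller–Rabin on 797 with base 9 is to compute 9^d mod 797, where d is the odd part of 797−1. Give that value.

797 − 1 = 796 = 2^2 · 199, so d = 199.
9^1 ≡ 9 (mod 797)
9^2 ≡ 9^2 = 81 ≡ 81 (mod 797)
9^4 ≡ 81^2 = 6561 ≡ 185 (mod 797)
9^8 ≡ 185^2 = 34225 ≡ 751 (mod 797)
9^16 ≡ 751^2 = 564001 ≡ 522 (mod 797)
9^32 ≡ 522^2 = 272484 ≡ 707 (mod 797)
9^64 ≡ 707^2 = 499849 ≡ 130 (mod 797)
9^128 ≡ 130^2 = 16900 ≡ 163 (mod 797)
199 = 128 + 64 + 4 + 2 + 1 in binary powers of 2.
So 9^199 ≡ 163 · 130 · 185 · 81 · 9 ≡ 796 (mod 797).
Since 9^d ≡ 796 (mod 797), base 9 does not prove 797 composite.

796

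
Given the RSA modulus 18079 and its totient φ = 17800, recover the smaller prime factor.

φ(n) = (p−1)(q−1) = n − (p+q) + 1, so p + q = 18079 − 17800 + 1 = 280.
p and q are the roots of t² − 280t + 18079 = 0.
Discriminant: 280² − 4·18079 = 78400 − 72316 = 6084; √6084 = 78.
q = (280 − 78)/2 = 101, p = (280 + 78)/2 = 179.
Check: 101 · 179 = 18079.

101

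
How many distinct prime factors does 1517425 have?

1517425 = 5^2 · 60697
60697 = 7 · 8671
8671 = 13 · 667
667 = 23 · 29
1517425 = 5^2 · 7 · 13 · 23 · 29, which has 5 distinct prime factors.

5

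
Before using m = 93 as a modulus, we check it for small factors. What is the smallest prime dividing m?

3

93 is odd.
Digit sum 12, divisible by 3.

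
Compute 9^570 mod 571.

9^1 ≡ 9 (mod 571)
9^2 ≡ 9^2 = 81 ≡ 81 (mod 571)
9^4 ≡ 81^2 = 6561 ≡ 280 (mod 571)
9^8 ≡ 280^2 = 78400 ≡ 173 (mod 571)
9^16 ≡ 173^2 = 29929 ≡ 237 (mod 571)
9^32 ≡ 237^2 = 56169 ≡ 211 (mod 571)
9^64 ≡ 211^2 = 44521 ≡ 554 (mod 571)
9^128 ≡ 554^2 = 306916 ≡ 289 (mod 571)
9^256 ≡ 289^2 = 83521 ≡ 155 (mod 571)
9^512 ≡ 155^2 = 24025 ≡ 43 (mod 571)
570 = 512 + 32 + 16 + 8 + 2 in binary powers of 2.
So 9^570 ≡ 43 · 211 · 237 · 173 · 81 ≡ 1 (mod 571).
Since the result is 1, base 9 gives no evidence that 571 is composite.

1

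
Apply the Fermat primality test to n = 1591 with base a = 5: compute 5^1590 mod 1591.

1454

5^1 ≡ 5 (mod 1591)
5^2 ≡ 5^2 = 25 ≡ 25 (mod 1591)
5^4 ≡ 25^2 = 625 ≡ 625 (mod 1591)
5^8 ≡ 625^2 = 390625 ≡ 830 (mod 1591)
5^16 ≡ 830^2 = 688900 ≡ 1588 (mod 1591)
5^32 ≡ 1588^2 = 2521744 ≡ 9 (mod 1591)
5^64 ≡ 9^2 = 81 ≡ 81 (mod 1591)
5^128 ≡ 81^2 = 6561 ≡ 197 (mod 1591)
5^256 ≡ 197^2 = 38809 ≡ 625 (mod 1591)
5^512 ≡ 625^2 = 390625 ≡ 830 (mod 1591)
5^1024 ≡ 830^2 = 688900 ≡ 1588 (mod 1591)
1590 = 1024 + 512 + 32 + 16 + 4 + 2 in binary powers of 2.
So 5^1590 ≡ 1588 · 830 · 9 · 1588 · 625 · 25 ≡ 1454 (mod 1591).
Since 1454 ≠ 1, base 5 is a Fermat witness: 1591 is composite.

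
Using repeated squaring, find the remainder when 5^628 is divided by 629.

5^1 ≡ 5 (mod 629)
5^2 ≡ 5^2 = 25 ≡ 25 (mod 629)
5^4 ≡ 25^2 = 625 ≡ 625 (mod 629)
5^8 ≡ 625^2 = 390625 ≡ 16 (mod 629)
5^16 ≡ 16^2 = 256 ≡ 256 (mod 629)
5^32 ≡ 256^2 = 65536 ≡ 120 (mod 629)
5^64 ≡ 120^2 = 14400 ≡ 562 (mod 629)
5^128 ≡ 562^2 = 315844 ≡ 86 (mod 629)
5^256 ≡ 86^2 = 7396 ≡ 477 (mod 629)
5^512 ≡ 477^2 = 227529 ≡ 460 (mod 629)
628 = 512 + 64 + 32 + 16 + 4 in binary powers of 2.
So 5^628 ≡ 460 · 562 · 120 · 256 · 625 ≡ 404 (mod 629).
Since 404 ≠ 1, base 5 is a Fermat witness: 629 is composite.

404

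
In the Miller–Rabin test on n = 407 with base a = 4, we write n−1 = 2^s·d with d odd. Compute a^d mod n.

407 − 1 = 406 = 2^1 · 203, so d = 203.
4^1 ≡ 4 (mod 407)
4^2 ≡ 4^2 = 16 ≡ 16 (mod 407)
4^4 ≡ 16^2 = 256 ≡ 256 (mod 407)
4^8 ≡ 256^2 = 65536 ≡ 9 (mod 407)
4^16 ≡ 9^2 = 81 ≡ 81 (mod 407)
4^32 ≡ 81^2 = 6561 ≡ 49 (mod 407)
4^64 ≡ 49^2 = 2401 ≡ 366 (mod 407)
4^128 ≡ 366^2 = 133956 ≡ 53 (mod 407)
203 = 128 + 64 + 8 + 2 + 1 in binary powers of 2.
So 4^203 ≡ 53 · 366 · 9 · 16 · 4 ≡ 284 (mod 407).
Squaring chain: 284; never reaches −1, so base 4 is a Miller–Rabin witness that 407 is composite.

284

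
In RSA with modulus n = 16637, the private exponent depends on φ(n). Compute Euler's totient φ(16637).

16380

Factor: 16637 = 127 · 131.
φ(16637) = (127−1) · (131−1) = 126 · 130 = 16380.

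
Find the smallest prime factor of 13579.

13579 is odd.
Digit sum 25, not divisible by 3.
Ends in 9: not divisible by 5.
7: 13579 = 7·1939 + 6
11: 13579 = 11·1234 + 5
13: 13579 = 13·1044 + 7
17: 13579 = 17·798 + 13
19: 13579 = 19·714 + 13
23: 13579 = 23·590 + 9
29: 13579 = 29·468 + 7
31: 13579 = 31·438 + 1
37: 13579 = 37·367

37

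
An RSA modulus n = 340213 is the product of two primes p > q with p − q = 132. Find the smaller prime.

521

Since p = q + 132, we have 340213 = q(q + 132), so q² + 132q − 340213 = 0.
Discriminant: 132² + 4·340213 = 17424 + 1360852 = 1378276; √1378276 = 1174.
q = (−132 + 1174)/2 = 521, and p = q + 132 = 653.
Check: 521 · 653 = 340213.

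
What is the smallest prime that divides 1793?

11

1793 is odd.
Digit sum 20, not divisible by 3.
Ends in 3: not divisible by 5.
7: 1793 = 7·256 + 1
11: 1793 = 11·163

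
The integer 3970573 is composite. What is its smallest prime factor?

31

3970573 is odd.
Digit sum 34, not divisible by 3.
Ends in 3: not divisible by 5.
7: 3970573 = 7·567224 + 5
11: 3970573 = 11·360961 + 2
13: 3970573 = 13·305428 + 9
17: 3970573 = 17·233563 + 2
19: 3970573 = 19·208977 + 10
23: 3970573 = 23·172633 + 14
29: 3970573 = 29·136916 + 9
31: 3970573 = 31·128083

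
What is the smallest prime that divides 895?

895 is odd.
Digit sum 22, not divisible by 3.
Ends in 5: divisible by 5.

5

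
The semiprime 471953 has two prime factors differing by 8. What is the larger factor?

Since p = q + 8, we have 471953 = q(q + 8), so q² + 8q − 471953 = 0.
Discriminant: 8² + 4·471953 = 64 + 1887812 = 1887876; √1887876 = 1374.
q = (−8 + 1374)/2 = 683, and p = q + 8 = 691.
Check: 683 · 691 = 471953.

691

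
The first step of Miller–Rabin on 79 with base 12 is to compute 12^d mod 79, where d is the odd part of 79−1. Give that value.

78

79 − 1 = 78 = 2^1 · 39, so d = 39.
12^1 ≡ 12 (mod 79)
12^2 ≡ 12^2 = 144 ≡ 65 (mod 79)
12^4 ≡ 65^2 = 4225 ≡ 38 (mod 79)
12^8 ≡ 38^2 = 1444 ≡ 22 (mod 79)
12^16 ≡ 22^2 = 484 ≡ 10 (mod 79)
12^32 ≡ 10^2 = 100 ≡ 21 (mod 79)
39 = 32 + 4 + 2 + 1 in binary powers of 2.
So 12^39 ≡ 21 · 38 · 65 · 12 ≡ 78 (mod 79).
Since 12^d ≡ 78 (mod 79), base 12 does not prove 79 composite.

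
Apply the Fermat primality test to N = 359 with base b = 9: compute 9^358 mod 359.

9^1 ≡ 9 (mod 359)
9^2 ≡ 9^2 = 81 ≡ 81 (mod 359)
9^4 ≡ 81^2 = 6561 ≡ 99 (mod 359)
9^8 ≡ 99^2 = 9801 ≡ 108 (mod 359)
9^16 ≡ 108^2 = 11664 ≡ 176 (mod 359)
9^32 ≡ 176^2 = 30976 ≡ 102 (mod 359)
9^64 ≡ 102^2 = 10404 ≡ 352 (mod 359)
9^128 ≡ 352^2 = 123904 ≡ 49 (mod 359)
9^256 ≡ 49^2 = 2401 ≡ 247 (mod 359)
358 = 256 + 64 + 32 + 4 + 2 in binary powers of 2.
So 9^358 ≡ 247 · 352 · 102 · 99 · 81 ≡ 1 (mod 359).
Since the result is 1, base 9 gives no evidence that 359 is composite.

1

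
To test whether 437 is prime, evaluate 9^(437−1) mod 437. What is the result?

234

9^1 ≡ 9 (mod 437)
9^2 ≡ 9^2 = 81 ≡ 81 (mod 437)
9^4 ≡ 81^2 = 6561 ≡ 6 (mod 437)
9^8 ≡ 6^2 = 36 ≡ 36 (mod 437)
9^16 ≡ 36^2 = 1296 ≡ 422 (mod 437)
9^32 ≡ 422^2 = 178084 ≡ 225 (mod 437)
9^64 ≡ 225^2 = 50625 ≡ 370 (mod 437)
9^128 ≡ 370^2 = 136900 ≡ 119 (mod 437)
9^256 ≡ 119^2 = 14161 ≡ 177 (mod 437)
436 = 256 + 128 + 32 + 16 + 4 in binary powers of 2.
So 9^436 ≡ 177 · 119 · 225 · 422 · 6 ≡ 234 (mod 437).
Since 234 ≠ 1, base 9 is a Fermat witness: 437 is composite.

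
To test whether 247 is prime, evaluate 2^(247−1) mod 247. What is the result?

220

2^1 ≡ 2 (mod 247)
2^2 ≡ 2^2 = 4 ≡ 4 (mod 247)
2^4 ≡ 4^2 = 16 ≡ 16 (mod 247)
2^8 ≡ 16^2 = 256 ≡ 9 (mod 247)
2^16 ≡ 9^2 = 81 ≡ 81 (mod 247)
2^32 ≡ 81^2 = 6561 ≡ 139 (mod 247)
2^64 ≡ 139^2 = 19321 ≡ 55 (mod 247)
2^128 ≡ 55^2 = 3025 ≡ 61 (mod 247)
246 = 128 + 64 + 32 + 16 + 4 + 2 in binary powers of 2.
So 2^246 ≡ 61 · 55 · 139 · 81 · 16 · 4 ≡ 220 (mod 247).
Since 220 ≠ 1, base 2 is a Fermat witness: 247 is composite.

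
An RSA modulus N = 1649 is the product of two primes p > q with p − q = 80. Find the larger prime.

Since p = q + 80, we have 1649 = q(q + 80), so q² + 80q − 1649 = 0.
Discriminant: 80² + 4·1649 = 6400 + 6596 = 12996; √12996 = 114.
q = (−80 + 114)/2 = 17, and p = q + 80 = 97.
Check: 17 · 97 = 1649.

97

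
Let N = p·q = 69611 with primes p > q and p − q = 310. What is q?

Since p = q + 310, we have 69611 = q(q + 310), so q² + 310q − 69611 = 0.
Discriminant: 310² + 4·69611 = 96100 + 278444 = 374544; √374544 = 612.
q = (−310 + 612)/2 = 151, and p = q + 310 = 461.
Check: 151 · 461 = 69611.

151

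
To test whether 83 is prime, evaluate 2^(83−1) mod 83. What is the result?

2^1 ≡ 2 (mod 83)
2^2 ≡ 2^2 = 4 ≡ 4 (mod 83)
2^4 ≡ 4^2 = 16 ≡ 16 (mod 83)
2^8 ≡ 16^2 = 256 ≡ 7 (mod 83)
2^16 ≡ 7^2 = 49 ≡ 49 (mod 83)
2^32 ≡ 49^2 = 2401 ≡ 77 (mod 83)
2^64 ≡ 77^2 = 5929 ≡ 36 (mod 83)
82 = 64 + 16 + 2 in binary powers of 2.
So 2^82 ≡ 36 · 49 · 4 ≡ 1 (mod 83).
Since the result is 1, base 2 gives no evidence that 83 is composite.

1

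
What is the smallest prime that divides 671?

671 is odd.
Digit sum 14, not divisible by 3.
Ends in 1: not divisible by 5.
7: 671 = 7·95 + 6
11: 671 = 11·61

11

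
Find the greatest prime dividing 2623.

2623 = 43 · 61
61 is prime.
So 2623 = 43 · 61; the largest prime factor is 61.

61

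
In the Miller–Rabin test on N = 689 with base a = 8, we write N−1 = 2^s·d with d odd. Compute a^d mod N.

291

689 − 1 = 688 = 2^4 · 43, so d = 43.
8^1 ≡ 8 (mod 689)
8^2 ≡ 8^2 = 64 ≡ 64 (mod 689)
8^4 ≡ 64^2 = 4096 ≡ 651 (mod 689)
8^8 ≡ 651^2 = 423801 ≡ 66 (mod 689)
8^16 ≡ 66^2 = 4356 ≡ 222 (mod 689)
8^32 ≡ 222^2 = 49284 ≡ 365 (mod 689)
43 = 32 + 8 + 2 + 1 in binary powers of 2.
So 8^43 ≡ 365 · 66 · 64 · 8 ≡ 291 (mod 689).
Squaring chain: 291 → 623 → 222 → 365; never reaches −1, so base 8 is a Miller–Rabin witness that 689 is composite.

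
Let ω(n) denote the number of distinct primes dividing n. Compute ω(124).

124 = 2^2 · 31
124 = 2^2 · 31, which has 2 distinct prime factors.

2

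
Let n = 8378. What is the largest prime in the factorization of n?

8378 = 2 · 4189
4189 = 59 · 71
71 is prime.
So 8378 = 2 · 59 · 71; the largest prime factor is 71.

71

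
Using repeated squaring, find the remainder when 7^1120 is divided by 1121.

558

7^1 ≡ 7 (mod 1121)
7^2 ≡ 7^2 = 49 ≡ 49 (mod 1121)
7^4 ≡ 49^2 = 2401 ≡ 159 (mod 1121)
7^8 ≡ 159^2 = 25281 ≡ 619 (mod 1121)
7^16 ≡ 619^2 = 383161 ≡ 900 (mod 1121)
7^32 ≡ 900^2 = 810000 ≡ 638 (mod 1121)
7^64 ≡ 638^2 = 407044 ≡ 121 (mod 1121)
7^128 ≡ 121^2 = 14641 ≡ 68 (mod 1121)
7^256 ≡ 68^2 = 4624 ≡ 140 (mod 1121)
7^512 ≡ 140^2 = 19600 ≡ 543 (mod 1121)
7^1024 ≡ 543^2 = 294849 ≡ 26 (mod 1121)
1120 = 1024 + 64 + 32 in binary powers of 2.
So 7^1120 ≡ 26 · 121 · 638 ≡ 558 (mod 1121).
Since 558 ≠ 1, base 7 is a Fermat witness: 1121 is composite.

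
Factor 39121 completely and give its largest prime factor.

71

39121 = 19 · 2059
2059 = 29 · 71
71 is prime.
So 39121 = 19 · 29 · 71; the largest prime factor is 71.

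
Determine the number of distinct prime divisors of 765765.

765765 = 3^2 · 85085
85085 = 5 · 17017
17017 = 7 · 2431
2431 = 11 · 221
221 = 13 · 17
765765 = 3^2 · 5 · 7 · 11 · 13 · 17, which has 6 distinct prime factors.

6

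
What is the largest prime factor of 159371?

97

159371 = 31 · 5141
5141 = 53 · 97
97 is prime.
So 159371 = 31 · 53 · 97; the largest prime factor is 97.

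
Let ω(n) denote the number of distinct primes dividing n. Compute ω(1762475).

5

1762475 = 5^2 · 70499
70499 = 11 · 6409
6409 = 13 · 493
493 = 17 · 29
1762475 = 5^2 · 11 · 13 · 17 · 29, which has 5 distinct prime factors.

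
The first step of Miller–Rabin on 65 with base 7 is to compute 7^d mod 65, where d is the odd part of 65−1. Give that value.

65 − 1 = 64 = 2^6 · 1, so d = 1.
7^1 ≡ 7 (mod 65)
1 = 1 in binary powers of 2.
So 7^1 ≡ 7 ≡ 7 (mod 65).
Squaring chain: 7 → 49 → 61 → 16 → 61 → 16; never reaches −1, so base 7 is a Miller–Rabin witness that 65 is composite.

7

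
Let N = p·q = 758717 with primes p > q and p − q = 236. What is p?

Since p = q + 236, we have 758717 = q(q + 236), so q² + 236q − 758717 = 0.
Discriminant: 236² + 4·758717 = 55696 + 3034868 = 3090564; √3090564 = 1758.
q = (−236 + 1758)/2 = 761, and p = q + 236 = 997.
Check: 761 · 997 = 758717.

997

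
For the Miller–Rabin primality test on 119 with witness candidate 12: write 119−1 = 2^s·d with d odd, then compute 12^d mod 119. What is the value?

108

119 − 1 = 118 = 2^1 · 59, so d = 59.
12^1 ≡ 12 (mod 119)
12^2 ≡ 12^2 = 144 ≡ 25 (mod 119)
12^4 ≡ 25^2 = 625 ≡ 30 (mod 119)
12^8 ≡ 30^2 = 900 ≡ 67 (mod 119)
12^16 ≡ 67^2 = 4489 ≡ 86 (mod 119)
12^32 ≡ 86^2 = 7396 ≡ 18 (mod 119)
59 = 32 + 16 + 8 + 2 + 1 in binary powers of 2.
So 12^59 ≡ 18 · 86 · 67 · 25 · 12 ≡ 108 (mod 119).
Squaring chain: 108; never reaches −1, so base 12 is a Miller–Rabin witness that 119 is composite.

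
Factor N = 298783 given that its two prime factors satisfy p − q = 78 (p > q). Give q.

Since p = q + 78, we have 298783 = q(q + 78), so q² + 78q − 298783 = 0.
Discriminant: 78² + 4·298783 = 6084 + 1195132 = 1201216; √1201216 = 1096.
q = (−78 + 1096)/2 = 509, and p = q + 78 = 587.
Check: 509 · 587 = 298783.

509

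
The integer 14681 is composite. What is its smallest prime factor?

14681 is odd.
Digit sum 20, not divisible by 3.
Ends in 1: not divisible by 5.
7: 14681 = 7·2097 + 2
11: 14681 = 11·1334 + 7
13: 14681 = 13·1129 + 4
17: 14681 = 17·863 + 10
19: 14681 = 19·772 + 13
23: 14681 = 23·638 + 7
29: 14681 = 29·506 + 7
31: 14681 = 31·473 + 18
37: 14681 = 37·396 + 29
41: 14681 = 41·358 + 3
43: 14681 = 43·341 + 18
47: 14681 = 47·312 + 17
53: 14681 = 53·277

53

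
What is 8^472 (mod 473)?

8^1 ≡ 8 (mod 473)
8^2 ≡ 8^2 = 64 ≡ 64 (mod 473)
8^4 ≡ 64^2 = 4096 ≡ 312 (mod 473)
8^8 ≡ 312^2 = 97344 ≡ 379 (mod 473)
8^16 ≡ 379^2 = 143641 ≡ 322 (mod 473)
8^32 ≡ 322^2 = 103684 ≡ 97 (mod 473)
8^64 ≡ 97^2 = 9409 ≡ 422 (mod 473)
8^128 ≡ 422^2 = 178084 ≡ 236 (mod 473)
8^256 ≡ 236^2 = 55696 ≡ 355 (mod 473)
472 = 256 + 128 + 64 + 16 + 8 in binary powers of 2.
So 8^472 ≡ 355 · 236 · 422 · 322 · 379 ≡ 262 (mod 473).
Since 262 ≠ 1, base 8 is a Fermat witness: 473 is composite.

262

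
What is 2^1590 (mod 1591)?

2^1 ≡ 2 (mod 1591)
2^2 ≡ 2^2 = 4 ≡ 4 (mod 1591)
2^4 ≡ 4^2 = 16 ≡ 16 (mod 1591)
2^8 ≡ 16^2 = 256 ≡ 256 (mod 1591)
2^16 ≡ 256^2 = 65536 ≡ 305 (mod 1591)
2^32 ≡ 305^2 = 93025 ≡ 747 (mod 1591)
2^64 ≡ 747^2 = 558009 ≡ 1159 (mod 1591)
2^128 ≡ 1159^2 = 1343281 ≡ 477 (mod 1591)
2^256 ≡ 477^2 = 227529 ≡ 16 (mod 1591)
2^512 ≡ 16^2 = 256 ≡ 256 (mod 1591)
2^1024 ≡ 256^2 = 65536 ≡ 305 (mod 1591)
1590 = 1024 + 512 + 32 + 16 + 4 + 2 in binary powers of 2.
So 2^1590 ≡ 305 · 256 · 747 · 305 · 16 · 4 ≡ 471 (mod 1591).
Since 471 ≠ 1, base 2 is a Fermat witness: 1591 is composite.

471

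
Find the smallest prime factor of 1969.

1969 is odd.
Digit sum 25, not divisible by 3.
Ends in 9: not divisible by 5.
7: 1969 = 7·281 + 2
11: 1969 = 11·179

11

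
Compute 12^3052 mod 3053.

522

12^1 ≡ 12 (mod 3053)
12^2 ≡ 12^2 = 144 ≡ 144 (mod 3053)
12^4 ≡ 144^2 = 20736 ≡ 2418 (mod 3053)
12^8 ≡ 2418^2 = 5846724 ≡ 229 (mod 3053)
12^16 ≡ 229^2 = 52441 ≡ 540 (mod 3053)
12^32 ≡ 540^2 = 291600 ≡ 1565 (mod 3053)
12^64 ≡ 1565^2 = 2449225 ≡ 719 (mod 3053)
12^128 ≡ 719^2 = 516961 ≡ 1004 (mod 3053)
12^256 ≡ 1004^2 = 1008016 ≡ 526 (mod 3053)
12^512 ≡ 526^2 = 276676 ≡ 1906 (mod 3053)
12^1024 ≡ 1906^2 = 3632836 ≡ 2819 (mod 3053)
12^2048 ≡ 2819^2 = 7946761 ≡ 2855 (mod 3053)
3052 = 2048 + 512 + 256 + 128 + 64 + 32 + 8 + 4 in binary powers of 2.
So 12^3052 ≡ 2855 · 1906 · 526 · 1004 · 719 · 1565 · 229 · 2418 ≡ 522 (mod 3053).
Since 522 ≠ 1, base 12 is a Fermat witness: 3053 is composite.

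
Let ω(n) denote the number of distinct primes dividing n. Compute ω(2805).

2805 = 3 · 935
935 = 5 · 187
187 = 11 · 17
2805 = 3 · 5 · 11 · 17, which has 4 distinct prime factors.

4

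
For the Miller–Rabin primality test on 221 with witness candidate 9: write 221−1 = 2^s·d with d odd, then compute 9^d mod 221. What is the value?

87

221 − 1 = 220 = 2^2 · 55, so d = 55.
9^1 ≡ 9 (mod 221)
9^2 ≡ 9^2 = 81 ≡ 81 (mod 221)
9^4 ≡ 81^2 = 6561 ≡ 152 (mod 221)
9^8 ≡ 152^2 = 23104 ≡ 120 (mod 221)
9^16 ≡ 120^2 = 14400 ≡ 35 (mod 221)
9^32 ≡ 35^2 = 1225 ≡ 120 (mod 221)
55 = 32 + 16 + 4 + 2 + 1 in binary powers of 2.
So 9^55 ≡ 120 · 35 · 152 · 81 · 9 ≡ 87 (mod 221).
Squaring chain: 87 → 55; never reaches −1, so base 9 is a Miller–Rabin witness that 221 is composite.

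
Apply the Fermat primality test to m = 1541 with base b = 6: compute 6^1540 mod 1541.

1243

6^1 ≡ 6 (mod 1541)
6^2 ≡ 6^2 = 36 ≡ 36 (mod 1541)
6^4 ≡ 36^2 = 1296 ≡ 1296 (mod 1541)
6^8 ≡ 1296^2 = 1679616 ≡ 1467 (mod 1541)
6^16 ≡ 1467^2 = 2152089 ≡ 853 (mod 1541)
6^32 ≡ 853^2 = 727609 ≡ 257 (mod 1541)
6^64 ≡ 257^2 = 66049 ≡ 1327 (mod 1541)
6^128 ≡ 1327^2 = 1760929 ≡ 1107 (mod 1541)
6^256 ≡ 1107^2 = 1225449 ≡ 354 (mod 1541)
6^512 ≡ 354^2 = 125316 ≡ 495 (mod 1541)
6^1024 ≡ 495^2 = 245025 ≡ 6 (mod 1541)
1540 = 1024 + 512 + 4 in binary powers of 2.
So 6^1540 ≡ 6 · 495 · 1296 ≡ 1243 (mod 1541).
Since 1243 ≠ 1, base 6 is a Fermat witness: 1541 is composite.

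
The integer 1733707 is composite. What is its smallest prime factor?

1733707 is odd.
Digit sum 28, not divisible by 3.
Ends in 7: not divisible by 5.
7: 1733707 = 7·247672 + 3
11: 1733707 = 11·157609 + 8
13: 1733707 = 13·133362 + 1
17: 1733707 = 17·101982 + 13
19: 1733707 = 19·91247 + 14
23: 1733707 = 23·75378 + 13
29: 1733707 = 29·59783

29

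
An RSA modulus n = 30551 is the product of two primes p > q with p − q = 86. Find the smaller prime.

Since p = q + 86, we have 30551 = q(q + 86), so q² + 86q − 30551 = 0.
Discriminant: 86² + 4·30551 = 7396 + 122204 = 129600; √129600 = 360.
q = (−86 + 360)/2 = 137, and p = q + 86 = 223.
Check: 137 · 223 = 30551.

137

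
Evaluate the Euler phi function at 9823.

Factor: 9823 = 11 · 19 · 47.
φ(9823) = (11−1) · (19−1) · (47−1) = 10 · 18 · 46 = 8280.

8280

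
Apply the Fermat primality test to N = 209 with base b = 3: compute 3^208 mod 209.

3^1 ≡ 3 (mod 209)
3^2 ≡ 3^2 = 9 ≡ 9 (mod 209)
3^4 ≡ 9^2 = 81 ≡ 81 (mod 209)
3^8 ≡ 81^2 = 6561 ≡ 82 (mod 209)
3^16 ≡ 82^2 = 6724 ≡ 36 (mod 209)
3^32 ≡ 36^2 = 1296 ≡ 42 (mod 209)
3^64 ≡ 42^2 = 1764 ≡ 92 (mod 209)
3^128 ≡ 92^2 = 8464 ≡ 104 (mod 209)
208 = 128 + 64 + 16 in binary powers of 2.
So 3^208 ≡ 104 · 92 · 36 ≡ 16 (mod 209).
Since 16 ≠ 1, base 3 is a Fermat witness: 209 is composite.

16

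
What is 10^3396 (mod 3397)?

3370

10^1 ≡ 10 (mod 3397)
10^2 ≡ 10^2 = 100 ≡ 100 (mod 3397)
10^4 ≡ 100^2 = 10000 ≡ 3206 (mod 3397)
10^8 ≡ 3206^2 = 10278436 ≡ 2511 (mod 3397)
10^16 ≡ 2511^2 = 6305121 ≡ 289 (mod 3397)
10^32 ≡ 289^2 = 83521 ≡ 1993 (mod 3397)
10^64 ≡ 1993^2 = 3972049 ≡ 956 (mod 3397)
10^128 ≡ 956^2 = 913936 ≡ 143 (mod 3397)
10^256 ≡ 143^2 = 20449 ≡ 67 (mod 3397)
10^512 ≡ 67^2 = 4489 ≡ 1092 (mod 3397)
10^1024 ≡ 1092^2 = 1192464 ≡ 117 (mod 3397)
10^2048 ≡ 117^2 = 13689 ≡ 101 (mod 3397)
3396 = 2048 + 1024 + 256 + 64 + 4 in binary powers of 2.
So 10^3396 ≡ 101 · 117 · 67 · 956 · 3206 ≡ 3370 (mod 3397).
Since 3370 ≠ 1, base 10 is a Fermat witness: 3397 is composite.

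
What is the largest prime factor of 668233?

668233 = 83 · 8051
8051 = 83 · 97
97 is prime.
So 668233 = 83^2 · 97; the largest prime factor is 97.

97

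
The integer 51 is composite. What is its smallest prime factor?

3

51 is odd.
Digit sum 6, divisible by 3.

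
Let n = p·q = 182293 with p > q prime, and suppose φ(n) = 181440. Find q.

φ(n) = (p−1)(q−1) = n − (p+q) + 1, so p + q = 182293 − 181440 + 1 = 854.
p and q are the roots of t² − 854t + 182293 = 0.
Discriminant: 854² − 4·182293 = 729316 − 729172 = 144; √144 = 12.
q = (854 − 12)/2 = 421, p = (854 + 12)/2 = 433.
Check: 421 · 433 = 182293.

421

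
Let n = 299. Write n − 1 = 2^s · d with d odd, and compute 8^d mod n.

299 − 1 = 298 = 2^1 · 149, so d = 149.
8^1 ≡ 8 (mod 299)
8^2 ≡ 8^2 = 64 ≡ 64 (mod 299)
8^4 ≡ 64^2 = 4096 ≡ 209 (mod 299)
8^8 ≡ 209^2 = 43681 ≡ 27 (mod 299)
8^16 ≡ 27^2 = 729 ≡ 131 (mod 299)
8^32 ≡ 131^2 = 17161 ≡ 118 (mod 299)
8^64 ≡ 118^2 = 13924 ≡ 170 (mod 299)
8^128 ≡ 170^2 = 28900 ≡ 196 (mod 299)
149 = 128 + 16 + 4 + 1 in binary powers of 2.
So 8^149 ≡ 196 · 131 · 209 · 8 ≡ 151 (mod 299).
Squaring chain: 151; never reaches −1, so base 8 is a Miller–Rabin witness that 299 is composite.

151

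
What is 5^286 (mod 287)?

86

5^1 ≡ 5 (mod 287)
5^2 ≡ 5^2 = 25 ≡ 25 (mod 287)
5^4 ≡ 25^2 = 625 ≡ 51 (mod 287)
5^8 ≡ 51^2 = 2601 ≡ 18 (mod 287)
5^16 ≡ 18^2 = 324 ≡ 37 (mod 287)
5^32 ≡ 37^2 = 1369 ≡ 221 (mod 287)
5^64 ≡ 221^2 = 48841 ≡ 51 (mod 287)
5^128 ≡ 51^2 = 2601 ≡ 18 (mod 287)
5^256 ≡ 18^2 = 324 ≡ 37 (mod 287)
286 = 256 + 16 + 8 + 4 + 2 in binary powers of 2.
So 5^286 ≡ 37 · 37 · 18 · 51 · 25 ≡ 86 (mod 287).
Since 86 ≠ 1, base 5 is a Fermat witness: 287 is composite.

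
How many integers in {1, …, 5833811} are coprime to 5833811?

Factor: 5833811 = 167 · 181 · 193.
φ(5833811) = (167−1) · (181−1) · (193−1) = 166 · 180 · 192 = 5736960.

5736960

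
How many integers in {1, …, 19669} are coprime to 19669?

16896

Factor: 19669 = 13 · 17 · 89.
φ(19669) = (13−1) · (17−1) · (89−1) = 12 · 16 · 88 = 16896.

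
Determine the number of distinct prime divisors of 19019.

19019 = 7 · 2717
2717 = 11 · 247
247 = 13 · 19
19019 = 7 · 11 · 13 · 19, which has 4 distinct prime factors.

4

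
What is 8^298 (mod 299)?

77

8^1 ≡ 8 (mod 299)
8^2 ≡ 8^2 = 64 ≡ 64 (mod 299)
8^4 ≡ 64^2 = 4096 ≡ 209 (mod 299)
8^8 ≡ 209^2 = 43681 ≡ 27 (mod 299)
8^16 ≡ 27^2 = 729 ≡ 131 (mod 299)
8^32 ≡ 131^2 = 17161 ≡ 118 (mod 299)
8^64 ≡ 118^2 = 13924 ≡ 170 (mod 299)
8^128 ≡ 170^2 = 28900 ≡ 196 (mod 299)
8^256 ≡ 196^2 = 38416 ≡ 144 (mod 299)
298 = 256 + 32 + 8 + 2 in binary powers of 2.
So 8^298 ≡ 144 · 118 · 27 · 64 ≡ 77 (mod 299).
Since 77 ≠ 1, base 8 is a Fermat witness: 299 is composite.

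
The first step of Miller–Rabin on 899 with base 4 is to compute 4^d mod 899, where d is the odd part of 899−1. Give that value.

845

899 − 1 = 898 = 2^1 · 449, so d = 449.
4^1 ≡ 4 (mod 899)
4^2 ≡ 4^2 = 16 ≡ 16 (mod 899)
4^4 ≡ 16^2 = 256 ≡ 256 (mod 899)
4^8 ≡ 256^2 = 65536 ≡ 808 (mod 899)
4^16 ≡ 808^2 = 652864 ≡ 190 (mod 899)
4^32 ≡ 190^2 = 36100 ≡ 140 (mod 899)
4^64 ≡ 140^2 = 19600 ≡ 721 (mod 899)
4^128 ≡ 721^2 = 519841 ≡ 219 (mod 899)
4^256 ≡ 219^2 = 47961 ≡ 314 (mod 899)
449 = 256 + 128 + 64 + 1 in binary powers of 2.
So 4^449 ≡ 314 · 219 · 721 · 4 ≡ 845 (mod 899).
Squaring chain: 845; never reaches −1, so base 4 is a Miller–Rabin witness that 899 is composite.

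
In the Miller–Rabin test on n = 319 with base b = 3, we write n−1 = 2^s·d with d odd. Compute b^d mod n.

279

319 − 1 = 318 = 2^1 · 159, so d = 159.
3^1 ≡ 3 (mod 319)
3^2 ≡ 3^2 = 9 ≡ 9 (mod 319)
3^4 ≡ 9^2 = 81 ≡ 81 (mod 319)
3^8 ≡ 81^2 = 6561 ≡ 181 (mod 319)
3^16 ≡ 181^2 = 32761 ≡ 223 (mod 319)
3^32 ≡ 223^2 = 49729 ≡ 284 (mod 319)
3^64 ≡ 284^2 = 80656 ≡ 268 (mod 319)
3^128 ≡ 268^2 = 71824 ≡ 49 (mod 319)
159 = 128 + 16 + 8 + 4 + 2 + 1 in binary powers of 2.
So 3^159 ≡ 49 · 223 · 181 · 81 · 9 · 3 ≡ 279 (mod 319).
Squaring chain: 279; never reaches −1, so base 3 is a Miller–Rabin witness that 319 is composite.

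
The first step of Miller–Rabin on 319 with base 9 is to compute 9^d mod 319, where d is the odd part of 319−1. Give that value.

5

319 − 1 = 318 = 2^1 · 159, so d = 159.
9^1 ≡ 9 (mod 319)
9^2 ≡ 9^2 = 81 ≡ 81 (mod 319)
9^4 ≡ 81^2 = 6561 ≡ 181 (mod 319)
9^8 ≡ 181^2 = 32761 ≡ 223 (mod 319)
9^16 ≡ 223^2 = 49729 ≡ 284 (mod 319)
9^32 ≡ 284^2 = 80656 ≡ 268 (mod 319)
9^64 ≡ 268^2 = 71824 ≡ 49 (mod 319)
9^128 ≡ 49^2 = 2401 ≡ 168 (mod 319)
159 = 128 + 16 + 8 + 4 + 2 + 1 in binary powers of 2.
So 9^159 ≡ 168 · 284 · 223 · 181 · 81 · 9 ≡ 5 (mod 319).
Squaring chain: 5; never reaches −1, so base 9 is a Miller–Rabin witness that 319 is composite.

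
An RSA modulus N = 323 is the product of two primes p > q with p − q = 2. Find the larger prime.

19

Since p = q + 2, we have 323 = q(q + 2), so q² + 2q − 323 = 0.
Discriminant: 2² + 4·323 = 4 + 1292 = 1296; √1296 = 36.
q = (−2 + 36)/2 = 17, and p = q + 2 = 19.
Check: 17 · 19 = 323.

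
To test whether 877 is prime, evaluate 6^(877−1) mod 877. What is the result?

6^1 ≡ 6 (mod 877)
6^2 ≡ 6^2 = 36 ≡ 36 (mod 877)
6^4 ≡ 36^2 = 1296 ≡ 419 (mod 877)
6^8 ≡ 419^2 = 175561 ≡ 161 (mod 877)
6^16 ≡ 161^2 = 25921 ≡ 488 (mod 877)
6^32 ≡ 488^2 = 238144 ≡ 477 (mod 877)
6^64 ≡ 477^2 = 227529 ≡ 386 (mod 877)
6^128 ≡ 386^2 = 148996 ≡ 783 (mod 877)
6^256 ≡ 783^2 = 613089 ≡ 66 (mod 877)
6^512 ≡ 66^2 = 4356 ≡ 848 (mod 877)
876 = 512 + 256 + 64 + 32 + 8 + 4 in binary powers of 2.
So 6^876 ≡ 848 · 66 · 386 · 477 · 161 · 419 ≡ 1 (mod 877).
Since the result is 1, base 6 gives no evidence that 877 is composite.

1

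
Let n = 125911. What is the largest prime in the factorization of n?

83

125911 = 37 · 3403
3403 = 41 · 83
83 is prime.
So 125911 = 37 · 41 · 83; the largest prime factor is 83.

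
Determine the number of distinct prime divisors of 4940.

4

4940 = 2^2 · 1235
1235 = 5 · 247
247 = 13 · 19
4940 = 2^2 · 5 · 13 · 19, which has 4 distinct prime factors.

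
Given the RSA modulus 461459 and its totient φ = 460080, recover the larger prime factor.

φ(n) = (p−1)(q−1) = n − (p+q) + 1, so p + q = 461459 − 460080 + 1 = 1380.
p and q are the roots of t² − 1380t + 461459 = 0.
Discriminant: 1380² − 4·461459 = 1904400 − 1845836 = 58564; √58564 = 242.
q = (1380 − 242)/2 = 569, p = (1380 + 242)/2 = 811.
Check: 569 · 811 = 461459.

811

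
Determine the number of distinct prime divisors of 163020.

6

163020 = 2^2 · 40755
40755 = 3 · 13585
13585 = 5 · 2717
2717 = 11 · 247
247 = 13 · 19
163020 = 2^2 · 3 · 5 · 11 · 13 · 19, which has 6 distinct prime factors.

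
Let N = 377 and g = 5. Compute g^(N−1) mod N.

5^1 ≡ 5 (mod 377)
5^2 ≡ 5^2 = 25 ≡ 25 (mod 377)
5^4 ≡ 25^2 = 625 ≡ 248 (mod 377)
5^8 ≡ 248^2 = 61504 ≡ 53 (mod 377)
5^16 ≡ 53^2 = 2809 ≡ 170 (mod 377)
5^32 ≡ 170^2 = 28900 ≡ 248 (mod 377)
5^64 ≡ 248^2 = 61504 ≡ 53 (mod 377)
5^128 ≡ 53^2 = 2809 ≡ 170 (mod 377)
5^256 ≡ 170^2 = 28900 ≡ 248 (mod 377)
376 = 256 + 64 + 32 + 16 + 8 in binary powers of 2.
So 5^376 ≡ 248 · 53 · 248 · 170 · 53 ≡ 326 (mod 377).
Since 326 ≠ 1, base 5 is a Fermat witness: 377 is composite.

326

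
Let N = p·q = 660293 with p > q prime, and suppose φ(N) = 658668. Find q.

φ(n) = (p−1)(q−1) = n − (p+q) + 1, so p + q = 660293 − 658668 + 1 = 1626.
p and q are the roots of t² − 1626t + 660293 = 0.
Discriminant: 1626² − 4·660293 = 2643876 − 2641172 = 2704; √2704 = 52.
q = (1626 − 52)/2 = 787, p = (1626 + 52)/2 = 839.
Check: 787 · 839 = 660293.

787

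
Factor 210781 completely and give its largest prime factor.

97

210781 = 41 · 5141
5141 = 53 · 97
97 is prime.
So 210781 = 41 · 53 · 97; the largest prime factor is 97.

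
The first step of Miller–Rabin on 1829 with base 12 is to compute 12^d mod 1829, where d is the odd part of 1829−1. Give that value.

1543

1829 − 1 = 1828 = 2^2 · 457, so d = 457.
12^1 ≡ 12 (mod 1829)
12^2 ≡ 12^2 = 144 ≡ 144 (mod 1829)
12^4 ≡ 144^2 = 20736 ≡ 617 (mod 1829)
12^8 ≡ 617^2 = 380689 ≡ 257 (mod 1829)
12^16 ≡ 257^2 = 66049 ≡ 205 (mod 1829)
12^32 ≡ 205^2 = 42025 ≡ 1787 (mod 1829)
12^64 ≡ 1787^2 = 3193369 ≡ 1764 (mod 1829)
12^128 ≡ 1764^2 = 3111696 ≡ 567 (mod 1829)
12^256 ≡ 567^2 = 321489 ≡ 1414 (mod 1829)
457 = 256 + 128 + 64 + 8 + 1 in binary powers of 2.
So 12^457 ≡ 1414 · 567 · 1764 · 257 · 12 ≡ 1543 (mod 1829).
Squaring chain: 1543 → 1320; never reaches −1, so base 12 is a Miller–Rabin witness that 1829 is composite.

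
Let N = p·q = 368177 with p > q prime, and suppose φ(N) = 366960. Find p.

661

φ(n) = (p−1)(q−1) = n − (p+q) + 1, so p + q = 368177 − 366960 + 1 = 1218.
p and q are the roots of t² − 1218t + 368177 = 0.
Discriminant: 1218² − 4·368177 = 1483524 − 1472708 = 10816; √10816 = 104.
q = (1218 − 104)/2 = 557, p = (1218 + 104)/2 = 661.
Check: 557 · 661 = 368177.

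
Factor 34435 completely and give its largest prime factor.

34435 = 5 · 6887
6887 = 71 · 97
97 is prime.
So 34435 = 5 · 71 · 97; the largest prime factor is 97.

97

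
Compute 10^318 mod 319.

10^1 ≡ 10 (mod 319)
10^2 ≡ 10^2 = 100 ≡ 100 (mod 319)
10^4 ≡ 100^2 = 10000 ≡ 111 (mod 319)
10^8 ≡ 111^2 = 12321 ≡ 199 (mod 319)
10^16 ≡ 199^2 = 39601 ≡ 45 (mod 319)
10^32 ≡ 45^2 = 2025 ≡ 111 (mod 319)
10^64 ≡ 111^2 = 12321 ≡ 199 (mod 319)
10^128 ≡ 199^2 = 39601 ≡ 45 (mod 319)
10^256 ≡ 45^2 = 2025 ≡ 111 (mod 319)
318 = 256 + 32 + 16 + 8 + 4 + 2 in binary powers of 2.
So 10^318 ≡ 111 · 111 · 45 · 199 · 111 · 100 ≡ 122 (mod 319).
Since 122 ≠ 1, base 10 is a Fermat witness: 319 is composite.

122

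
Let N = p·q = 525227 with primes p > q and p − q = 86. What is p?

Since p = q + 86, we have 525227 = q(q + 86), so q² + 86q − 525227 = 0.
Discriminant: 86² + 4·525227 = 7396 + 2100908 = 2108304; √2108304 = 1452.
q = (−86 + 1452)/2 = 683, and p = q + 86 = 769.
Check: 683 · 769 = 525227.

769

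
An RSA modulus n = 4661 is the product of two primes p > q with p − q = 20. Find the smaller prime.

59

Since p = q + 20, we have 4661 = q(q + 20), so q² + 20q − 4661 = 0.
Discriminant: 20² + 4·4661 = 400 + 18644 = 19044; √19044 = 138.
q = (−20 + 138)/2 = 59, and p = q + 20 = 79.
Check: 59 · 79 = 4661.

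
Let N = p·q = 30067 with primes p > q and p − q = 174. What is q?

Since p = q + 174, we have 30067 = q(q + 174), so q² + 174q − 30067 = 0.
Discriminant: 174² + 4·30067 = 30276 + 120268 = 150544; √150544 = 388.
q = (−174 + 388)/2 = 107, and p = q + 174 = 281.
Check: 107 · 281 = 30067.

107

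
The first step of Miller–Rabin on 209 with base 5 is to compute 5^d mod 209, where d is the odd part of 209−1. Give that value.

209 − 1 = 208 = 2^4 · 13, so d = 13.
5^1 ≡ 5 (mod 209)
5^2 ≡ 5^2 = 25 ≡ 25 (mod 209)
5^4 ≡ 25^2 = 625 ≡ 207 (mod 209)
5^8 ≡ 207^2 = 42849 ≡ 4 (mod 209)
13 = 8 + 4 + 1 in binary powers of 2.
So 5^13 ≡ 4 · 207 · 5 ≡ 169 (mod 209).
Squaring chain: 169 → 137 → 168 → 9; never reaches −1, so base 5 is a Miller–Rabin witness that 209 is composite.

169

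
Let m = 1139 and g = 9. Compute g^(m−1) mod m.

625

9^1 ≡ 9 (mod 1139)
9^2 ≡ 9^2 = 81 ≡ 81 (mod 1139)
9^4 ≡ 81^2 = 6561 ≡ 866 (mod 1139)
9^8 ≡ 866^2 = 749956 ≡ 494 (mod 1139)
9^16 ≡ 494^2 = 244036 ≡ 290 (mod 1139)
9^32 ≡ 290^2 = 84100 ≡ 953 (mod 1139)
9^64 ≡ 953^2 = 908209 ≡ 426 (mod 1139)
9^128 ≡ 426^2 = 181476 ≡ 375 (mod 1139)
9^256 ≡ 375^2 = 140625 ≡ 528 (mod 1139)
9^512 ≡ 528^2 = 278784 ≡ 868 (mod 1139)
9^1024 ≡ 868^2 = 753424 ≡ 545 (mod 1139)
1138 = 1024 + 64 + 32 + 16 + 2 in binary powers of 2.
So 9^1138 ≡ 545 · 426 · 953 · 290 · 81 ≡ 625 (mod 1139).
Since 625 ≠ 1, base 9 is a Fermat witness: 1139 is composite.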